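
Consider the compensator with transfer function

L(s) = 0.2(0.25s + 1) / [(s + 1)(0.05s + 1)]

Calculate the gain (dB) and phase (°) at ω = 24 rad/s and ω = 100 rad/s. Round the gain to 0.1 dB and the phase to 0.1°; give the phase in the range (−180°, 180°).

ω = 24: -29.8 dB, -57.3°; ω = 100: -40.2 dB, -80.4°

At ω = 24 rad/s:
zero (1 + j24·0.25) = 1 + j6 → |·| ≈ 6.0828, ∠ ≈ 80.54°
pole (1 + j24·1) = 1 + j24 → |·| ≈ 24.021, ∠ ≈ 87.61°
pole (1 + j24·0.05) = 1 + j1.2 → |·| ≈ 1.562, ∠ ≈ 50.19°
|L| = 0.2 · 6.0828 / (24.021 · 1.562) ≈ 0.032424
Gain = 20 log₁₀(0.032424) ≈ -29.78 dB
∠L = (80.54°) − (87.61° + 50.19°) = -57.26°

At ω = 100 rad/s:
zero (1 + j100·0.25) = 1 + j25 → |·| ≈ 25.02, ∠ ≈ 87.71°
pole (1 + j100·1) = 1 + j100 → |·| ≈ 100, ∠ ≈ 89.43°
pole (1 + j100·0.05) = 1 + j5 → |·| ≈ 5.099, ∠ ≈ 78.69°
|L| = 0.2 · 25.02 / (100 · 5.099) ≈ 0.0098137
Gain = 20 log₁₀(0.0098137) ≈ -40.16 dB
∠L = (87.71°) − (89.43° + 78.69°) = -80.41°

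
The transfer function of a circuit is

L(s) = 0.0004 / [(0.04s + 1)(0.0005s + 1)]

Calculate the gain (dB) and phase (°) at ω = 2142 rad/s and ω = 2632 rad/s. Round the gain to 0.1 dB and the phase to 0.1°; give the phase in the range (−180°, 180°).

At ω = 2142 rad/s:
pole (1 + j2142·0.04) = 1 + j85.68 → |·| ≈ 85.686, ∠ ≈ 89.33°
pole (1 + j2142·0.0005) = 1 + j1.071 → |·| ≈ 1.4653, ∠ ≈ 46.96°
|L| = 0.0004 · 1 / (85.686 · 1.4653) ≈ 3.1858e-06
Gain = 20 log₁₀(3.1858e-06) ≈ -109.94 dB
∠L = (0°) − (89.33° + 46.96°) = -136.29°

At ω = 2632 rad/s:
pole (1 + j2632·0.04) = 1 + j105.28 → |·| ≈ 105.28, ∠ ≈ 89.46°
pole (1 + j2632·0.0005) = 1 + j1.316 → |·| ≈ 1.6528, ∠ ≈ 52.77°
|L| = 0.0004 · 1 / (105.28 · 1.6528) ≈ 2.2988e-06
Gain = 20 log₁₀(2.2988e-06) ≈ -112.77 dB
∠L = (0°) − (89.46° + 52.77°) = -142.23°

ω = 2142: -109.9 dB, -136.3°; ω = 2632: -112.8 dB, -142.2°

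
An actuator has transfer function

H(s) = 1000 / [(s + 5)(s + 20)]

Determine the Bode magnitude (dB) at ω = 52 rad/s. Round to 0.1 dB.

At s = jω = j52:
pole (s+5): 5 + j52 → |·| = √(5²+52²) = √2729 ≈ 52.24, ∠ = arctan(52/5) ≈ 84.51°
pole (s+20): 20 + j52 → |·| = √(20²+52²) = √3104 ≈ 55.714, ∠ = arctan(52/20) ≈ 68.96°
|H| = 1000 / 2910.5 ≈ 0.34358
Gain = 20 log₁₀(0.34358) ≈ -9.28 dB

-9.3 dB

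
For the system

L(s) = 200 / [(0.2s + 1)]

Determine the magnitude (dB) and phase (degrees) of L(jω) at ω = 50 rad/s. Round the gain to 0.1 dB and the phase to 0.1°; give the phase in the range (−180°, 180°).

26.0 dB, -84.3°

At ω = 50 rad/s:
pole (1 + j50·0.2) = 1 + j10 → |·| ≈ 10.05, ∠ ≈ 84.29°
|L| = 200 · 1 / (10.05) ≈ 19.9
Gain = 20 log₁₀(19.9) ≈ 25.98 dB
∠L = (0°) − (84.29°) = -84.29°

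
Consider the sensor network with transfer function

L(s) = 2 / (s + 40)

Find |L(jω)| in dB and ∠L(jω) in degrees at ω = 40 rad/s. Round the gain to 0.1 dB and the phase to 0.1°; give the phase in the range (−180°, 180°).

Substitute s = j40:
Numerator: 2 = 2 + j0
Denominator: (j40) + 40 = 40 + j40
|N| = √(2² + 0²) ≈ 2, ∠N ≈ 0.00°
|D| = √(40² + 40²) ≈ 56.569, ∠D ≈ 45.00°
|L| = 2 / 56.569 ≈ 0.035355
Gain = 20 log₁₀(0.035355) ≈ -29.03 dB
∠L = 0.00° − 45.00° = -45.00°

-29.0 dB, -45.0°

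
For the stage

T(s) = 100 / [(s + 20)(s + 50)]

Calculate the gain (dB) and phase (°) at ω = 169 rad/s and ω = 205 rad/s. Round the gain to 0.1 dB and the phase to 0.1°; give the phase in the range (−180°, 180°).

At s = jω = j169:
pole (s+20): 20 + j169 → |·| = √(20²+169²) = √28961 ≈ 170.18, ∠ = arctan(169/20) ≈ 83.25°
pole (s+50): 50 + j169 → |·| = √(50²+169²) = √31061 ≈ 176.24, ∠ = arctan(169/50) ≈ 73.52°
|T| = 100 / 29993 ≈ 0.0033341
Gain = 20 log₁₀(0.0033341) ≈ -49.54 dB
∠T = 0.00° − 156.77° = -156.77°

At s = jω = j205:
pole (s+20): 20 + j205 → |·| = √(20²+205²) = √42425 ≈ 205.97, ∠ = arctan(205/20) ≈ 84.43°
pole (s+50): 50 + j205 → |·| = √(50²+205²) = √44525 ≈ 211.01, ∠ = arctan(205/50) ≈ 76.29°
|T| = 100 / 43462 ≈ 0.0023009
Gain = 20 log₁₀(0.0023009) ≈ -52.76 dB
∠T = 0.00° − 160.72° = -160.72°

ω = 169: -49.5 dB, -156.8°; ω = 205: -52.8 dB, -160.7°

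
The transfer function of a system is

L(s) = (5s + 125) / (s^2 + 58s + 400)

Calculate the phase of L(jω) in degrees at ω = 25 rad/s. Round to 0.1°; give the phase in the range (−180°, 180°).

Substitute s = j25:
Numerator: 5(j25) + 125 = 125 + j125
Denominator: (j25)^2 + 58(j25) + 400 = -225 + j1450
|N| = √(125² + 125²) ≈ 176.78, ∠N ≈ 45.00°
|D| = √(225² + 1450²) ≈ 1467.4, ∠D ≈ 98.82°
∠L = 45.00° − 98.82° = -53.82°

-53.8°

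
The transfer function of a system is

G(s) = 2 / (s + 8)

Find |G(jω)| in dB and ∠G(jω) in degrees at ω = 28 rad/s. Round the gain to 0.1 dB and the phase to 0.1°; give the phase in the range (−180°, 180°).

-23.3 dB, -74.1°

Substitute s = j28:
Numerator: 2 = 2 + j0
Denominator: (j28) + 8 = 8 + j28
|N| = √(2² + 0²) ≈ 2, ∠N ≈ 0.00°
|D| = √(8² + 28²) ≈ 29.12, ∠D ≈ 74.05°
|G| = 2 / 29.12 ≈ 0.068681
Gain = 20 log₁₀(0.068681) ≈ -23.26 dB
∠G = 0.00° − 74.05° = -74.05°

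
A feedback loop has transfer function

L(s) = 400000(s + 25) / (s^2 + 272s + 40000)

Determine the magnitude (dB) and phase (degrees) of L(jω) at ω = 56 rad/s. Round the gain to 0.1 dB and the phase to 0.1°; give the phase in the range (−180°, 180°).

At s = jω = j56:
zero (s+25): 25 + j56 → |·| = √(25²+56²) = √3761 ≈ 61.327, ∠ = arctan(56/25) ≈ 65.94°
quadratic: (j56)² + 272·j56 + 40000 = 36864 + j15232 → |·| ≈ 39887, ∠ ≈ 22.45°
|L| = 400000 · 61.327 / 39887 ≈ 615.01
Gain = 20 log₁₀(615.01) ≈ 55.78 dB
∠L = 65.94° − 22.45° = 43.49°

55.8 dB, 43.5°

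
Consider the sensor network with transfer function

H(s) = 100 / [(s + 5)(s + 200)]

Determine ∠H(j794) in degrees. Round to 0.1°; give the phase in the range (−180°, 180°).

-165.5°

At s = jω = j794:
pole (s+5): 5 + j794 → |·| = √(5²+794²) = √630461 ≈ 794.02, ∠ = arctan(794/5) ≈ 89.64°
pole (s+200): 200 + j794 → |·| = √(200²+794²) = √670436 ≈ 818.8, ∠ = arctan(794/200) ≈ 75.86°
∠H = 0.00° − 165.50° = -165.50°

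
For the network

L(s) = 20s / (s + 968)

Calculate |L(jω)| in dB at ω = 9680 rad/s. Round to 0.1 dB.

26.0 dB

At s = jω = j9680:
zero at origin: s = j9680 → |·| = 9680, ∠ = 90.00°
pole (s+968): 968 + j9680 → |·| = √(968²+9680²) = √94639424 ≈ 9728.3, ∠ = arctan(9680/968) ≈ 84.29°
|L| = 20 · 9680 / 9728.3 ≈ 19.901
Gain = 20 log₁₀(19.901) ≈ 25.98 dB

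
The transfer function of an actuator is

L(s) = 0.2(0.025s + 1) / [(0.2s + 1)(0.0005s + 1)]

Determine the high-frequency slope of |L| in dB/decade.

-20 dB/decade

Each pole contributes −20 dB/decade at high frequency; each zero contributes +20 dB/decade.
Net: 1 zero(s) − 2 pole(s) → -20 dB/decade.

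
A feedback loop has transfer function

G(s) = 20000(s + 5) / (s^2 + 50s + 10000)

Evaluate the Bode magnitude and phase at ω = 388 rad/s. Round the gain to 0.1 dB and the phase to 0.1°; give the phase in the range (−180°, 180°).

At s = jω = j388:
zero (s+5): 5 + j388 → |·| = √(5²+388²) = √150569 ≈ 388.03, ∠ = arctan(388/5) ≈ 89.26°
quadratic: (j388)² + 50·j388 + 10000 = -140544 + j19400 → |·| ≈ 1.4188e+05, ∠ ≈ 172.14°
|G| = 20000 · 388.03 / 1.4188e+05 ≈ 54.698
Gain = 20 log₁₀(54.698) ≈ 34.76 dB
∠G = 89.26° − 172.14° = -82.88°

34.8 dB, -82.9°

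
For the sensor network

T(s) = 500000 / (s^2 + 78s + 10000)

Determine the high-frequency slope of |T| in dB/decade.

-40 dB/decade

Each pole contributes −20 dB/decade at high frequency; each zero contributes +20 dB/decade.
Net: 0 zero(s) − 2 pole(s) → -40 dB/decade.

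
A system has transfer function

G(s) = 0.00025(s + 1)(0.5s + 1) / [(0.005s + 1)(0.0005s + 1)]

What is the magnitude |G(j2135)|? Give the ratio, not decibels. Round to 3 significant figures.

At ω = 2135 rad/s:
zero (1 + j2135·1) = 1 + j2135 → |·| ≈ 2135, ∠ ≈ 89.97°
zero (1 + j2135·0.5) = 1 + j1067.5 → |·| ≈ 1067.5, ∠ ≈ 89.95°
pole (1 + j2135·0.005) = 1 + j10.675 → |·| ≈ 10.722, ∠ ≈ 84.65°
pole (1 + j2135·0.0005) = 1 + j1.0675 → |·| ≈ 1.4627, ∠ ≈ 46.87°
|G| = 0.00025 · 2135 · 1067.5 / (10.722 · 1.4627) ≈ 36.331

36.3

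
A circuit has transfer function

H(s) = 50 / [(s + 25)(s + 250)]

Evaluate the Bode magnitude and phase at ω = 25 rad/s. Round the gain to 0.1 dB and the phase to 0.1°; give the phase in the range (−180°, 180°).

At s = jω = j25:
pole (s+25): 25 + j25 → |·| = √(25²+25²) = √1250 ≈ 35.355, ∠ = arctan(25/25) ≈ 45.00°
pole (s+250): 250 + j25 → |·| = √(250²+25²) = √63125 ≈ 251.25, ∠ = arctan(25/250) ≈ 5.71°
|H| = 50 / 8882.9 ≈ 0.0056288
Gain = 20 log₁₀(0.0056288) ≈ -44.99 dB
∠H = 0.00° − 50.71° = -50.71°

-45.0 dB, -50.7°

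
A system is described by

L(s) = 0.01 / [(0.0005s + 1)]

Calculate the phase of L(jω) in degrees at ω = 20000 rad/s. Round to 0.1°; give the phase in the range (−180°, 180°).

-84.3°

At ω = 20000 rad/s:
pole (1 + j20000·0.0005) = 1 + j10 → |·| ≈ 10.05, ∠ ≈ 84.29°
∠L = (0°) − (84.29°) = -84.29°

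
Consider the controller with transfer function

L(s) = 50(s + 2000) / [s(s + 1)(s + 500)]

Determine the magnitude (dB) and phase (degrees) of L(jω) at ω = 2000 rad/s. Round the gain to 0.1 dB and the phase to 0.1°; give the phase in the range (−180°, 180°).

At s = jω = j2000:
zero (s+2000): 2000 + j2000 → |·| = √(2000²+2000²) = √8000000 ≈ 2828.4, ∠ = arctan(2000/2000) ≈ 45.00°
pole (s+1): 1 + j2000 → |·| = √(1²+2000²) = √4000001 ≈ 2000, ∠ = arctan(2000/1) ≈ 89.97°
pole (s+500): 500 + j2000 → |·| = √(500²+2000²) = √4250000 ≈ 2061.6, ∠ = arctan(2000/500) ≈ 75.96°
pole at origin: |s| = 2000, ∠ = 90.00° (in denominator)
|L| = 50 · 2828.4 / 8.2464e+09 ≈ 1.7149e-05
Gain = 20 log₁₀(1.7149e-05) ≈ -95.32 dB
∠L = 45.00° − 255.93° = -210.93° ≡ 149.07° (principal value)

-95.3 dB, 149.1°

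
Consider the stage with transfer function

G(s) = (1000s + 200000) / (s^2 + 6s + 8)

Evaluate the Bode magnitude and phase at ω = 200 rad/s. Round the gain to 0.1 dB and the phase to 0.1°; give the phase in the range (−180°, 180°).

Substitute s = j200:
Numerator: 1000(j200) + 200000 = 200000 + j200000
Denominator: (j200)^2 + 6(j200) + 8 = -39992 + j1200
|N| = √(200000² + 200000²) ≈ 2.8284e+05, ∠N ≈ 45.00°
|D| = √(39992² + 1200²) ≈ 40010, ∠D ≈ 178.28°
|G| = 2.8284e+05 / 40010 ≈ 7.0692
Gain = 20 log₁₀(7.0692) ≈ 16.99 dB
∠G = 45.00° − 178.28° = -133.28°

17.0 dB, -133.3°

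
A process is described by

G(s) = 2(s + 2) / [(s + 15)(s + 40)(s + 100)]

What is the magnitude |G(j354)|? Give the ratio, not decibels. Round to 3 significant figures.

At s = jω = j354:
zero (s+2): 2 + j354 → |·| = √(2²+354²) = √125320 ≈ 354.01, ∠ = arctan(354/2) ≈ 89.68°
pole (s+15): 15 + j354 → |·| = √(15²+354²) = √125541 ≈ 354.32, ∠ = arctan(354/15) ≈ 87.57°
pole (s+40): 40 + j354 → |·| = √(40²+354²) = √126916 ≈ 356.25, ∠ = arctan(354/40) ≈ 83.55°
pole (s+100): 100 + j354 → |·| = √(100²+354²) = √135316 ≈ 367.85, ∠ = arctan(354/100) ≈ 74.23°
|G| = 2 · 354.01 / 4.6432e+07 ≈ 1.5249e-05

1.52e-05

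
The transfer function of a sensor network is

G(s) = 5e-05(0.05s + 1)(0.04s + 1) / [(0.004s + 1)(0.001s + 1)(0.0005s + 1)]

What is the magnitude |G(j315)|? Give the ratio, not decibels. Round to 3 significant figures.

At ω = 315 rad/s:
zero (1 + j315·0.05) = 1 + j15.75 → |·| ≈ 15.782, ∠ ≈ 86.37°
zero (1 + j315·0.04) = 1 + j12.6 → |·| ≈ 12.64, ∠ ≈ 85.46°
pole (1 + j315·0.004) = 1 + j1.26 → |·| ≈ 1.6086, ∠ ≈ 51.56°
pole (1 + j315·0.001) = 1 + j0.315 → |·| ≈ 1.0484, ∠ ≈ 17.48°
pole (1 + j315·0.0005) = 1 + j0.1575 → |·| ≈ 1.0123, ∠ ≈ 8.95°
|G| = 5e-05 · 15.782 · 12.64 / (1.6086 · 1.0484 · 1.0123) ≈ 0.0058424

0.00584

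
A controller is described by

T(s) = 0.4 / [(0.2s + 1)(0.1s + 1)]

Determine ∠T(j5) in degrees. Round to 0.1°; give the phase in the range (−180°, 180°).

-71.6°

At ω = 5 rad/s:
pole (1 + j5·0.2) = 1 + j1 → |·| ≈ 1.4142, ∠ ≈ 45.00°
pole (1 + j5·0.1) = 1 + j0.5 → |·| ≈ 1.118, ∠ ≈ 26.57°
∠T = (0°) − (45.00° + 26.57°) = -71.57°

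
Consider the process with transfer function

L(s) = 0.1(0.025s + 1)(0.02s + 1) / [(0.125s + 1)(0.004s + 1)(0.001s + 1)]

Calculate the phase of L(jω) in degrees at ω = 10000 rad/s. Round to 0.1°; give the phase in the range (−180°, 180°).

At ω = 10000 rad/s:
zero (1 + j10000·0.025) = 1 + j250 → |·| ≈ 250, ∠ ≈ 89.77°
zero (1 + j10000·0.02) = 1 + j200 → |·| ≈ 200, ∠ ≈ 89.71°
pole (1 + j10000·0.125) = 1 + j1250 → |·| ≈ 1250, ∠ ≈ 89.95°
pole (1 + j10000·0.004) = 1 + j40 → |·| ≈ 40.012, ∠ ≈ 88.57°
pole (1 + j10000·0.001) = 1 + j10 → |·| ≈ 10.05, ∠ ≈ 84.29°
∠L = (89.77° + 89.71°) − (89.95° + 88.57° + 84.29°) = -83.33°

-83.3°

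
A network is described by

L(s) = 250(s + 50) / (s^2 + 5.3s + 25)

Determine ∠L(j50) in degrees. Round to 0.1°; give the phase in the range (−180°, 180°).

At s = jω = j50:
zero (s+50): 50 + j50 → |·| = √(50²+50²) = √5000 ≈ 70.711, ∠ = arctan(50/50) ≈ 45.00°
quadratic: (j50)² + 5.3·j50 + 25 = -2475 + j265 → |·| ≈ 2489.1, ∠ ≈ 173.89°
∠L = 45.00° − 173.89° = -128.89°

-128.9°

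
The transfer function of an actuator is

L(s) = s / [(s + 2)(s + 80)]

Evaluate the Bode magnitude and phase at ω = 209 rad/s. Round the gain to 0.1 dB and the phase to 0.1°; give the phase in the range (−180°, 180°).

-47.0 dB, -68.5°

At s = jω = j209:
zero at origin: s = j209 → |·| = 209, ∠ = 90.00°
pole (s+2): 2 + j209 → |·| = √(2²+209²) = √43685 ≈ 209.01, ∠ = arctan(209/2) ≈ 89.45°
pole (s+80): 80 + j209 → |·| = √(80²+209²) = √50081 ≈ 223.79, ∠ = arctan(209/80) ≈ 69.05°
|L| = 1 · 209 / 46774 ≈ 0.0044683
Gain = 20 log₁₀(0.0044683) ≈ -47.00 dB
∠L = 90.00° − 158.50° = -68.50°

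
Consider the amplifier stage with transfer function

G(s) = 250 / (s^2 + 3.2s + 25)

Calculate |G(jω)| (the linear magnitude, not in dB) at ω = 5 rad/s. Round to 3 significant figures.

15.6

At s = jω = j5:
quadratic: (j5)² + 3.2·j5 + 25 = 0 + j16 → |·| ≈ 16, ∠ ≈ 90.00°
|G| = 250 / 16 ≈ 15.625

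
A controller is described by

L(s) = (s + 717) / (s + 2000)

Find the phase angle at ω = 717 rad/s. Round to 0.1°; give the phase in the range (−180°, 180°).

25.3°

Substitute s = j717:
Numerator: (j717) + 717 = 717 + j717
Denominator: (j717) + 2000 = 2000 + j717
|N| = √(717² + 717²) ≈ 1014, ∠N ≈ 45.00°
|D| = √(2000² + 717²) ≈ 2124.6, ∠D ≈ 19.72°
∠L = 45.00° − 19.72° = 25.28°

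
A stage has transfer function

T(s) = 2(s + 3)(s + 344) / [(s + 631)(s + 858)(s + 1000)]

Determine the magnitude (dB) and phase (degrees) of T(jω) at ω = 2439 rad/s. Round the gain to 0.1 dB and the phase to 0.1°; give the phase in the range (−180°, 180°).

-63.1 dB, -41.9°

At s = jω = j2439:
zero (s+3): 3 + j2439 → |·| = √(3²+2439²) = √5948730 ≈ 2439, ∠ = arctan(2439/3) ≈ 89.93°
zero (s+344): 344 + j2439 → |·| = √(344²+2439²) = √6067057 ≈ 2463.1, ∠ = arctan(2439/344) ≈ 81.97°
pole (s+631): 631 + j2439 → |·| = √(631²+2439²) = √6346882 ≈ 2519.3, ∠ = arctan(2439/631) ≈ 75.49°
pole (s+858): 858 + j2439 → |·| = √(858²+2439²) = √6684885 ≈ 2585.5, ∠ = arctan(2439/858) ≈ 70.62°
pole (s+1000): 1000 + j2439 → |·| = √(1000²+2439²) = √6948721 ≈ 2636, ∠ = arctan(2439/1000) ≈ 67.71°
|T| = 2 · 6.0075e+06 / 1.717e+10 ≈ 0.00069977
Gain = 20 log₁₀(0.00069977) ≈ -63.10 dB
∠T = 171.90° − 213.82° = -41.92°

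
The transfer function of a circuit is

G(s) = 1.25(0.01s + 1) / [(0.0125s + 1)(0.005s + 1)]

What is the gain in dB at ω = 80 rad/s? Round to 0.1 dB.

0.4 dB

At ω = 80 rad/s:
zero (1 + j80·0.01) = 1 + j0.8 → |·| ≈ 1.2806, ∠ ≈ 38.66°
pole (1 + j80·0.0125) = 1 + j1 → |·| ≈ 1.4142, ∠ ≈ 45.00°
pole (1 + j80·0.005) = 1 + j0.4 → |·| ≈ 1.077, ∠ ≈ 21.80°
|G| = 1.25 · 1.2806 / (1.4142 · 1.077) ≈ 1.051
Gain = 20 log₁₀(1.051) ≈ 0.43 dB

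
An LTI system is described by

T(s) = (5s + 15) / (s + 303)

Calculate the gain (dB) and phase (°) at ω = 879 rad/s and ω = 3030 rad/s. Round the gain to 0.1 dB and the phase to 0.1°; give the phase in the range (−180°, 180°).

ω = 879: 13.5 dB, 18.8°; ω = 3030: 13.9 dB, 5.7°

Substitute s = j879:
Numerator: 5(j879) + 15 = 15 + j4395
Denominator: (j879) + 303 = 303 + j879
|N| = √(15² + 4395²) ≈ 4395, ∠N ≈ 89.80°
|D| = √(303² + 879²) ≈ 929.76, ∠D ≈ 70.98°
|T| = 4395 / 929.76 ≈ 4.727
Gain = 20 log₁₀(4.727) ≈ 13.49 dB
∠T = 89.80° − 70.98° = 18.82°

Substitute s = j3030:
Numerator: 5(j3030) + 15 = 15 + j15150
Denominator: (j3030) + 303 = 303 + j3030
|N| = √(15² + 15150²) ≈ 15150, ∠N ≈ 89.94°
|D| = √(303² + 3030²) ≈ 3045.1, ∠D ≈ 84.29°
|T| = 15150 / 3045.1 ≈ 4.9752
Gain = 20 log₁₀(4.9752) ≈ 13.94 dB
∠T = 89.94° − 84.29° = 5.65°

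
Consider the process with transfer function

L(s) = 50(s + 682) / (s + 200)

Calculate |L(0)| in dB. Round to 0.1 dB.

L(0) = 50·682 / (200) = 170.5
20 log₁₀(170.5) ≈ 44.63 dB

44.6 dB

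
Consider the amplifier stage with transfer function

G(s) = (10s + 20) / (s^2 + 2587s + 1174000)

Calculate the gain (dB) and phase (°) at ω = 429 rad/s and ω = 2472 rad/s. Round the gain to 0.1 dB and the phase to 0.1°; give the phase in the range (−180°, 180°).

Substitute s = j429:
Numerator: 10(j429) + 20 = 20 + j4290
Denominator: (j429)^2 + 2587(j429) + 1174000 = 989959 + j1109823
|N| = √(20² + 4290²) ≈ 4290, ∠N ≈ 89.73°
|D| = √(989959² + 1109823²) ≈ 1.4872e+06, ∠D ≈ 48.27°
|G| = 4290 / 1.4872e+06 ≈ 0.0028846
Gain = 20 log₁₀(0.0028846) ≈ -50.80 dB
∠G = 89.73° − 48.27° = 41.46°

Substitute s = j2472:
Numerator: 10(j2472) + 20 = 20 + j24720
Denominator: (j2472)^2 + 2587(j2472) + 1174000 = -4936784 + j6395064
|N| = √(20² + 24720²) ≈ 24720, ∠N ≈ 89.95°
|D| = √(4936784² + 6395064²) ≈ 8.0789e+06, ∠D ≈ 127.67°
|G| = 24720 / 8.0789e+06 ≈ 0.0030598
Gain = 20 log₁₀(0.0030598) ≈ -50.29 dB
∠G = 89.95° − 127.67° = -37.72°

ω = 429: -50.8 dB, 41.5°; ω = 2472: -50.3 dB, -37.7°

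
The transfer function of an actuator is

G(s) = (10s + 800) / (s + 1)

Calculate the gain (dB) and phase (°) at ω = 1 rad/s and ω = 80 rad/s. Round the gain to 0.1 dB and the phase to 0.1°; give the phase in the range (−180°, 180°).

ω = 1: 55.1 dB, -44.3°; ω = 80: 23.0 dB, -44.3°

Substitute s = j1:
Numerator: 10(j1) + 800 = 800 + j10
Denominator: (j1) + 1 = 1 + j1
|N| = √(800² + 10²) ≈ 800.06, ∠N ≈ 0.72°
|D| = √(1² + 1²) ≈ 1.4142, ∠D ≈ 45.00°
|G| = 800.06 / 1.4142 ≈ 565.73
Gain = 20 log₁₀(565.73) ≈ 55.05 dB
∠G = 0.72° − 45.00° = -44.28°

Substitute s = j80:
Numerator: 10(j80) + 800 = 800 + j800
Denominator: (j80) + 1 = 1 + j80
|N| = √(800² + 800²) ≈ 1131.4, ∠N ≈ 45.00°
|D| = √(1² + 80²) ≈ 80.006, ∠D ≈ 89.28°
|G| = 1131.4 / 80.006 ≈ 14.141
Gain = 20 log₁₀(14.141) ≈ 23.01 dB
∠G = 45.00° − 89.28° = -44.28°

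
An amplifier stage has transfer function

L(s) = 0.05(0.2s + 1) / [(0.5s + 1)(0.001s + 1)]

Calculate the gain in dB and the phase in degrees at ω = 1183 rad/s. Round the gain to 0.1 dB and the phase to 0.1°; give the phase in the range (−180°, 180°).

At ω = 1183 rad/s:
zero (1 + j1183·0.2) = 1 + j236.6 → |·| ≈ 236.6, ∠ ≈ 89.76°
pole (1 + j1183·0.5) = 1 + j591.5 → |·| ≈ 591.5, ∠ ≈ 89.90°
pole (1 + j1183·0.001) = 1 + j1.183 → |·| ≈ 1.549, ∠ ≈ 49.79°
|L| = 0.05 · 236.6 / (591.5 · 1.549) ≈ 0.012912
Gain = 20 log₁₀(0.012912) ≈ -37.78 dB
∠L = (89.76°) − (89.90° + 49.79°) = -49.93°

-37.8 dB, -49.9°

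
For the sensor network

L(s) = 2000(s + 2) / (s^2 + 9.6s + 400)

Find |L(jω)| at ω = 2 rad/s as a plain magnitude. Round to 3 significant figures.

14.3

At s = jω = j2:
zero (s+2): 2 + j2 → |·| = √(2²+2²) = √8 ≈ 2.8284, ∠ = arctan(2/2) ≈ 45.00°
quadratic: (j2)² + 9.6·j2 + 400 = 396 + j19.2 → |·| ≈ 396.47, ∠ ≈ 2.78°
|L| = 2000 · 2.8284 / 396.47 ≈ 14.268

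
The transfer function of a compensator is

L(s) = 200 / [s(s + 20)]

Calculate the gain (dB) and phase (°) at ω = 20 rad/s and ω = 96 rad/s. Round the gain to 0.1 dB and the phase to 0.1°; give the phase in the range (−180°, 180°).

At s = jω = j20:
pole (s+20): 20 + j20 → |·| = √(20²+20²) = √800 ≈ 28.284, ∠ = arctan(20/20) ≈ 45.00°
pole at origin: |s| = 20, ∠ = 90.00° (in denominator)
|L| = 200 / 565.68 ≈ 0.35356
Gain = 20 log₁₀(0.35356) ≈ -9.03 dB
∠L = 0.00° − 135.00° = -135.00°

At s = jω = j96:
pole (s+20): 20 + j96 → |·| = √(20²+96²) = √9616 ≈ 98.061, ∠ = arctan(96/20) ≈ 78.23°
pole at origin: |s| = 96, ∠ = 90.00° (in denominator)
|L| = 200 / 9413.9 ≈ 0.021245
Gain = 20 log₁₀(0.021245) ≈ -33.45 dB
∠L = 0.00° − 168.23° = -168.23°

ω = 20: -9.0 dB, -135.0°; ω = 96: -33.5 dB, -168.2°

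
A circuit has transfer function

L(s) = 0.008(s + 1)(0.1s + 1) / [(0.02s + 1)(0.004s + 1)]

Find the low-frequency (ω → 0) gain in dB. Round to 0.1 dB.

L(0) = 0.008 · 1 / 1 = 0.008
20 log₁₀(0.008) ≈ -41.94 dB

-41.9 dB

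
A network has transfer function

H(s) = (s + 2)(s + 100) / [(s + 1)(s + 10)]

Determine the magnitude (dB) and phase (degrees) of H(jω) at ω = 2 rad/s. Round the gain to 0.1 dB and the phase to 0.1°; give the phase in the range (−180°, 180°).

At s = jω = j2:
zero (s+2): 2 + j2 → |·| = √(2²+2²) = √8 ≈ 2.8284, ∠ = arctan(2/2) ≈ 45.00°
zero (s+100): 100 + j2 → |·| = √(100²+2²) = √10004 ≈ 100.02, ∠ = arctan(2/100) ≈ 1.15°
pole (s+1): 1 + j2 → |·| = √(1²+2²) = √5 ≈ 2.2361, ∠ = arctan(2/1) ≈ 63.43°
pole (s+10): 10 + j2 → |·| = √(10²+2²) = √104 ≈ 10.198, ∠ = arctan(2/10) ≈ 11.31°
|H| = 1 · 282.9 / 22.804 ≈ 12.406
Gain = 20 log₁₀(12.406) ≈ 21.87 dB
∠H = 46.15° − 74.74° = -28.59°

21.9 dB, -28.6°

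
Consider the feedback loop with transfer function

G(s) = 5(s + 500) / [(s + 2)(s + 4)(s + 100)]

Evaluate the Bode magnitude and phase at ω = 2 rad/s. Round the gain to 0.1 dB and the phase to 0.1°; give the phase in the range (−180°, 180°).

5.9 dB, -72.5°

At s = jω = j2:
zero (s+500): 500 + j2 → |·| = √(500²+2²) = √250004 ≈ 500, ∠ = arctan(2/500) ≈ 0.23°
pole (s+2): 2 + j2 → |·| = √(2²+2²) = √8 ≈ 2.8284, ∠ = arctan(2/2) ≈ 45.00°
pole (s+4): 4 + j2 → |·| = √(4²+2²) = √20 ≈ 4.4721, ∠ = arctan(2/4) ≈ 26.57°
pole (s+100): 100 + j2 → |·| = √(100²+2²) = √10004 ≈ 100.02, ∠ = arctan(2/100) ≈ 1.15°
|G| = 5 · 500 / 1265.1 ≈ 1.9761
Gain = 20 log₁₀(1.9761) ≈ 5.92 dB
∠G = 0.23° − 72.72° = -72.49°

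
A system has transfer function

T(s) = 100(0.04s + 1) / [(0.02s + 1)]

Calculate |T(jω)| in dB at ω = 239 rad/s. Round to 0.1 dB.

45.9 dB

At ω = 239 rad/s:
zero (1 + j239·0.04) = 1 + j9.56 → |·| ≈ 9.6122, ∠ ≈ 84.03°
pole (1 + j239·0.02) = 1 + j4.78 → |·| ≈ 4.8835, ∠ ≈ 78.18°
|T| = 100 · 9.6122 / (4.8835) ≈ 196.83
Gain = 20 log₁₀(196.83) ≈ 45.88 dB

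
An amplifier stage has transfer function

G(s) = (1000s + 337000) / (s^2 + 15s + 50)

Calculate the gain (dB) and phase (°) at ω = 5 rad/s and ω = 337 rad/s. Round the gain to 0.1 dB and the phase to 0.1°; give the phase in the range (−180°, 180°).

Substitute s = j5:
Numerator: 1000(j5) + 337000 = 337000 + j5000
Denominator: (j5)^2 + 15(j5) + 50 = 25 + j75
|N| = √(337000² + 5000²) ≈ 3.3704e+05, ∠N ≈ 0.85°
|D| = √(25² + 75²) ≈ 79.057, ∠D ≈ 71.57°
|G| = 3.3704e+05 / 79.057 ≈ 4263.3
Gain = 20 log₁₀(4263.3) ≈ 72.59 dB
∠G = 0.85° − 71.57° = -70.72°

Substitute s = j337:
Numerator: 1000(j337) + 337000 = 337000 + j337000
Denominator: (j337)^2 + 15(j337) + 50 = -113519 + j5055
|N| = √(337000² + 337000²) ≈ 4.7659e+05, ∠N ≈ 45.00°
|D| = √(113519² + 5055²) ≈ 1.1363e+05, ∠D ≈ 177.45°
|G| = 4.7659e+05 / 1.1363e+05 ≈ 4.1942
Gain = 20 log₁₀(4.1942) ≈ 12.45 dB
∠G = 45.00° − 177.45° = -132.45°

ω = 5: 72.6 dB, -70.7°; ω = 337: 12.5 dB, -132.5°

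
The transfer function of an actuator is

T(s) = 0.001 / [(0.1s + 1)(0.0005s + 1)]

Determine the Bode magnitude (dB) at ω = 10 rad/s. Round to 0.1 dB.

At ω = 10 rad/s:
pole (1 + j10·0.1) = 1 + j1 → |·| ≈ 1.4142, ∠ ≈ 45.00°
pole (1 + j10·0.0005) = 1 + j0.005 → |·| ≈ 1, ∠ ≈ 0.29°
|T| = 0.001 · 1 / (1.4142 · 1) ≈ 0.00070711
Gain = 20 log₁₀(0.00070711) ≈ -63.01 dB

-63.0 dB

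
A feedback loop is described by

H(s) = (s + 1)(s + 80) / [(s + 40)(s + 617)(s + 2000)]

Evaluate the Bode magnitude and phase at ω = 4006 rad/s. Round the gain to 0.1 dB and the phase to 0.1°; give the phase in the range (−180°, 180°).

At s = jω = j4006:
zero (s+1): 1 + j4006 → |·| = √(1²+4006²) = √16048037 ≈ 4006, ∠ = arctan(4006/1) ≈ 89.99°
zero (s+80): 80 + j4006 → |·| = √(80²+4006²) = √16054436 ≈ 4006.8, ∠ = arctan(4006/80) ≈ 88.86°
pole (s+40): 40 + j4006 → |·| = √(40²+4006²) = √16049636 ≈ 4006.2, ∠ = arctan(4006/40) ≈ 89.43°
pole (s+617): 617 + j4006 → |·| = √(617²+4006²) = √16428725 ≈ 4053.2, ∠ = arctan(4006/617) ≈ 81.24°
pole (s+2000): 2000 + j4006 → |·| = √(2000²+4006²) = √20048036 ≈ 4477.5, ∠ = arctan(4006/2000) ≈ 63.47°
|H| = 1 · 1.6051e+07 / 7.2705e+10 ≈ 0.00022077
Gain = 20 log₁₀(0.00022077) ≈ -73.12 dB
∠H = 178.85° − 234.14° = -55.29°

-73.1 dB, -55.3°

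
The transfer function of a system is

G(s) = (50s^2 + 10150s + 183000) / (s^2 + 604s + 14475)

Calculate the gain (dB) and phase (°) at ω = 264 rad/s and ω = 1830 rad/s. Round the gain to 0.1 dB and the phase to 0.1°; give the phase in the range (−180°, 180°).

ω = 264: 28.0 dB, 31.8°; ω = 1830: 33.6 dB, 12.0°

Substitute s = j264:
Numerator: 50(j264)^2 + 10150(j264) + 183000 = -3301800 + j2679600
Denominator: (j264)^2 + 604(j264) + 14475 = -55221 + j159456
|N| = √(3301800² + 2679600²) ≈ 4.2523e+06, ∠N ≈ 140.94°
|D| = √(55221² + 159456²) ≈ 1.6875e+05, ∠D ≈ 109.10°
|G| = 4.2523e+06 / 1.6875e+05 ≈ 25.199
Gain = 20 log₁₀(25.199) ≈ 28.03 dB
∠G = 140.94° − 109.10° = 31.84°

Substitute s = j1830:
Numerator: 50(j1830)^2 + 10150(j1830) + 183000 = -167262000 + j18574500
Denominator: (j1830)^2 + 604(j1830) + 14475 = -3334425 + j1105320
|N| = √(167262000² + 18574500²) ≈ 1.6829e+08, ∠N ≈ 173.66°
|D| = √(3334425² + 1105320²) ≈ 3.5129e+06, ∠D ≈ 161.66°
|G| = 1.6829e+08 / 3.5129e+06 ≈ 47.906
Gain = 20 log₁₀(47.906) ≈ 33.61 dB
∠G = 173.66° − 161.66° = 12.00°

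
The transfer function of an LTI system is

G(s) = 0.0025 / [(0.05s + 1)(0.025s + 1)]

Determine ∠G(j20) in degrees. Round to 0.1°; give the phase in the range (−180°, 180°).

At ω = 20 rad/s:
pole (1 + j20·0.05) = 1 + j1 → |·| ≈ 1.4142, ∠ ≈ 45.00°
pole (1 + j20·0.025) = 1 + j0.5 → |·| ≈ 1.118, ∠ ≈ 26.57°
∠G = (0°) − (45.00° + 26.57°) = -71.57°

-71.6°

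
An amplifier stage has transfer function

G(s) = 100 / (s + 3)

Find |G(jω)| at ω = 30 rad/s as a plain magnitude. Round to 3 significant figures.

At s = jω = j30:
pole (s+3): 3 + j30 → |·| = √(3²+30²) = √909 ≈ 30.15, ∠ = arctan(30/3) ≈ 84.29°
|G| = 100 / 30.15 ≈ 3.3167

3.32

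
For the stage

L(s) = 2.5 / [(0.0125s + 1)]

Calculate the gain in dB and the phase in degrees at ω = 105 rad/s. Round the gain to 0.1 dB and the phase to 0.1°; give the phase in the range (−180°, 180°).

3.6 dB, -52.7°

At ω = 105 rad/s:
pole (1 + j105·0.0125) = 1 + j1.3125 → |·| ≈ 1.65, ∠ ≈ 52.70°
|L| = 2.5 · 1 / (1.65) ≈ 1.5152
Gain = 20 log₁₀(1.5152) ≈ 3.61 dB
∠L = (0°) − (52.70°) = -52.70°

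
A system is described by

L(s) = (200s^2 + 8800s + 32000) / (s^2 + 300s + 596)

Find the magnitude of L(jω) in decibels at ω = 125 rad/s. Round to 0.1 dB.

38.2 dB

Substitute s = j125:
Numerator: 200(j125)^2 + 8800(j125) + 32000 = -3093000 + j1100000
Denominator: (j125)^2 + 300(j125) + 596 = -15029 + j37500
|N| = √(3093000² + 1100000²) ≈ 3.2828e+06, ∠N ≈ 160.42°
|D| = √(15029² + 37500²) ≈ 40400, ∠D ≈ 111.84°
|L| = 3.2828e+06 / 40400 ≈ 81.257
Gain = 20 log₁₀(81.257) ≈ 38.20 dB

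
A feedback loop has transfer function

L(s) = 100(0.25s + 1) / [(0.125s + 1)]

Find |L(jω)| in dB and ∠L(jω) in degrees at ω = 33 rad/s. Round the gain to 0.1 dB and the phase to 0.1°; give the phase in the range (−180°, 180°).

45.8 dB, 6.7°

At ω = 33 rad/s:
zero (1 + j33·0.25) = 1 + j8.25 → |·| ≈ 8.3104, ∠ ≈ 83.09°
pole (1 + j33·0.125) = 1 + j4.125 → |·| ≈ 4.2445, ∠ ≈ 76.37°
|L| = 100 · 8.3104 / (4.2445) ≈ 195.79
Gain = 20 log₁₀(195.79) ≈ 45.84 dB
∠L = (83.09°) − (76.37°) = 6.72°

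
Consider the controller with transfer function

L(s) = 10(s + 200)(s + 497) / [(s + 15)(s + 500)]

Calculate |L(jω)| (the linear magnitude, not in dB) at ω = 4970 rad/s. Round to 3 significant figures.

At s = jω = j4970:
zero (s+200): 200 + j4970 → |·| = √(200²+4970²) = √24740900 ≈ 4974, ∠ = arctan(4970/200) ≈ 87.70°
zero (s+497): 497 + j4970 → |·| = √(497²+4970²) = √24947909 ≈ 4994.8, ∠ = arctan(4970/497) ≈ 84.29°
pole (s+15): 15 + j4970 → |·| = √(15²+4970²) = √24701125 ≈ 4970, ∠ = arctan(4970/15) ≈ 89.83°
pole (s+500): 500 + j4970 → |·| = √(500²+4970²) = √24950900 ≈ 4995.1, ∠ = arctan(4970/500) ≈ 84.26°
|L| = 10 · 2.4844e+07 / 2.4826e+07 ≈ 10.007

10.0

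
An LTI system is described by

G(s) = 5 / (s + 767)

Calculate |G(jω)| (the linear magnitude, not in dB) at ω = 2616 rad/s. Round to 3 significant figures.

Substitute s = j2616:
Numerator: 5 = 5 + j0
Denominator: (j2616) + 767 = 767 + j2616
|N| = √(5² + 0²) ≈ 5, ∠N ≈ 0.00°
|D| = √(767² + 2616²) ≈ 2726.1, ∠D ≈ 73.66°
|G| = 5 / 2726.1 ≈ 0.0018341

0.00183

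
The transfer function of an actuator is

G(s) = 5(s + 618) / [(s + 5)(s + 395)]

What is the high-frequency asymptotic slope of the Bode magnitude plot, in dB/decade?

Each pole contributes −20 dB/decade at high frequency; each zero contributes +20 dB/decade.
Net: 1 zero(s) − 2 pole(s) → -20 dB/decade.

-20 dB/decade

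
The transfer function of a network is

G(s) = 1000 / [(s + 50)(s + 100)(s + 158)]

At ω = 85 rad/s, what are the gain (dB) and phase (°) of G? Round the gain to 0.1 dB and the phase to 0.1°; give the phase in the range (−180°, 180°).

At s = jω = j85:
pole (s+50): 50 + j85 → |·| = √(50²+85²) = √9725 ≈ 98.615, ∠ = arctan(85/50) ≈ 59.53°
pole (s+100): 100 + j85 → |·| = √(100²+85²) = √17225 ≈ 131.24, ∠ = arctan(85/100) ≈ 40.36°
pole (s+158): 158 + j85 → |·| = √(158²+85²) = √32189 ≈ 179.41, ∠ = arctan(85/158) ≈ 28.28°
|G| = 1000 / 2.322e+06 ≈ 0.00043066
Gain = 20 log₁₀(0.00043066) ≈ -67.32 dB
∠G = 0.00° − 128.17° = -128.17°

-67.3 dB, -128.2°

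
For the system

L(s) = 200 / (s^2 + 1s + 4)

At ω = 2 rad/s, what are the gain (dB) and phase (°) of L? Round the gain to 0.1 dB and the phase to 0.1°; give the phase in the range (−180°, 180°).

At s = jω = j2:
quadratic: (j2)² + 1·j2 + 4 = 0 + j2 → |·| ≈ 2, ∠ ≈ 90.00°
|L| = 200 / 2 ≈ 100
Gain = 20 log₁₀(100) ≈ 40.00 dB
∠L = 0.00° − 90.00° = -90.00°

40.0 dB, -90.0°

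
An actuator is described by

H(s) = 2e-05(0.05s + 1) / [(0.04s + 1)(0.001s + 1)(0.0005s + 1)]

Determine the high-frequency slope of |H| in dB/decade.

Each pole contributes −20 dB/decade at high frequency; each zero contributes +20 dB/decade.
Net: 1 zero(s) − 3 pole(s) → -40 dB/decade.

-40 dB/decade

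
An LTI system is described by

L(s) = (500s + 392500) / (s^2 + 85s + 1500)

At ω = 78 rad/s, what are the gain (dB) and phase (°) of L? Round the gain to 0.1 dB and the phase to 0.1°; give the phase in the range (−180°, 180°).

Substitute s = j78:
Numerator: 500(j78) + 392500 = 392500 + j39000
Denominator: (j78)^2 + 85(j78) + 1500 = -4584 + j6630
|N| = √(392500² + 39000²) ≈ 3.9443e+05, ∠N ≈ 5.67°
|D| = √(4584² + 6630²) ≈ 8060.4, ∠D ≈ 124.66°
|L| = 3.9443e+05 / 8060.4 ≈ 48.934
Gain = 20 log₁₀(48.934) ≈ 33.79 dB
∠L = 5.67° − 124.66° = -118.99°

33.8 dB, -119.0°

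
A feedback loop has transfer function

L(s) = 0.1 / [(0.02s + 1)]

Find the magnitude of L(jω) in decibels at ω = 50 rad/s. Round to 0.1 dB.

At ω = 50 rad/s:
pole (1 + j50·0.02) = 1 + j1 → |·| ≈ 1.4142, ∠ ≈ 45.00°
|L| = 0.1 · 1 / (1.4142) ≈ 0.070711
Gain = 20 log₁₀(0.070711) ≈ -23.01 dB

-23.0 dB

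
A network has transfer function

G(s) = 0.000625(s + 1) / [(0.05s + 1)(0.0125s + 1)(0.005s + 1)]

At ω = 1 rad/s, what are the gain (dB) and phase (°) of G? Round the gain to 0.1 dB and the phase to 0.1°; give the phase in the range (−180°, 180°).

At ω = 1 rad/s:
zero (1 + j1·1) = 1 + j1 → |·| ≈ 1.4142, ∠ ≈ 45.00°
pole (1 + j1·0.05) = 1 + j0.05 → |·| ≈ 1.0012, ∠ ≈ 2.86°
pole (1 + j1·0.0125) = 1 + j0.0125 → |·| ≈ 1.0001, ∠ ≈ 0.72°
pole (1 + j1·0.005) = 1 + j0.005 → |·| ≈ 1, ∠ ≈ 0.29°
|G| = 0.000625 · 1.4142 / (1.0012 · 1.0001 · 1) ≈ 0.00088273
Gain = 20 log₁₀(0.00088273) ≈ -61.08 dB
∠G = (45.00°) − (2.86° + 0.72° + 0.29°) = 41.13°

-61.1 dB, 41.1°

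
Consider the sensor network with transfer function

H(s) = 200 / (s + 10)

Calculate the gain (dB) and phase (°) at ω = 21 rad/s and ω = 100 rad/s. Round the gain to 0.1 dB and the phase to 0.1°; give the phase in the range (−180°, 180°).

At s = jω = j21:
pole (s+10): 10 + j21 → |·| = √(10²+21²) = √541 ≈ 23.259, ∠ = arctan(21/10) ≈ 64.54°
|H| = 200 / 23.259 ≈ 8.5988
Gain = 20 log₁₀(8.5988) ≈ 18.69 dB
∠H = 0.00° − 64.54° = -64.54°

At s = jω = j100:
pole (s+10): 10 + j100 → |·| = √(10²+100²) = √10100 ≈ 100.5, ∠ = arctan(100/10) ≈ 84.29°
|H| = 200 / 100.5 ≈ 1.99
Gain = 20 log₁₀(1.99) ≈ 5.98 dB
∠H = 0.00° − 84.29° = -84.29°

ω = 21: 18.7 dB, -64.5°; ω = 100: 6.0 dB, -84.3°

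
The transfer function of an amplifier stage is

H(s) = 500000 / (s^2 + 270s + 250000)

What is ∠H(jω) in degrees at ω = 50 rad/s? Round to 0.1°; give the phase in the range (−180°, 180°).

At s = jω = j50:
quadratic: (j50)² + 270·j50 + 250000 = 247500 + j13500 → |·| ≈ 2.4787e+05, ∠ ≈ 3.12°
∠H = 0.00° − 3.12° = -3.12°

-3.1°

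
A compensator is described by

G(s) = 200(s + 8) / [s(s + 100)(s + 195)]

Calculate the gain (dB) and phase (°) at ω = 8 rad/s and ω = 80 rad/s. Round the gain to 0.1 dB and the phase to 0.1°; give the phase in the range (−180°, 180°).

ω = 8: -36.8 dB, -51.9°; ω = 80: -42.6 dB, -66.7°

At s = jω = j8:
zero (s+8): 8 + j8 → |·| = √(8²+8²) = √128 ≈ 11.314, ∠ = arctan(8/8) ≈ 45.00°
pole (s+100): 100 + j8 → |·| = √(100²+8²) = √10064 ≈ 100.32, ∠ = arctan(8/100) ≈ 4.57°
pole (s+195): 195 + j8 → |·| = √(195²+8²) = √38089 ≈ 195.16, ∠ = arctan(8/195) ≈ 2.35°
pole at origin: |s| = 8, ∠ = 90.00° (in denominator)
|G| = 200 · 11.314 / 1.5663e+05 ≈ 0.014447
Gain = 20 log₁₀(0.014447) ≈ -36.80 dB
∠G = 45.00° − 96.92° = -51.92°

At s = jω = j80:
zero (s+8): 8 + j80 → |·| = √(8²+80²) = √6464 ≈ 80.399, ∠ = arctan(80/8) ≈ 84.29°
pole (s+100): 100 + j80 → |·| = √(100²+80²) = √16400 ≈ 128.06, ∠ = arctan(80/100) ≈ 38.66°
pole (s+195): 195 + j80 → |·| = √(195²+80²) = √44425 ≈ 210.77, ∠ = arctan(80/195) ≈ 22.31°
pole at origin: |s| = 80, ∠ = 90.00° (in denominator)
|G| = 200 · 80.399 / 2.1593e+06 ≈ 0.0074468
Gain = 20 log₁₀(0.0074468) ≈ -42.56 dB
∠G = 84.29° − 150.97° = -66.68°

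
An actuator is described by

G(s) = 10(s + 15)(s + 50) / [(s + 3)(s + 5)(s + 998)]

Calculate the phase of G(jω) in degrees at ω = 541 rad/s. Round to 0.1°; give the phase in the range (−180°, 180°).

At s = jω = j541:
zero (s+15): 15 + j541 → |·| = √(15²+541²) = √292906 ≈ 541.21, ∠ = arctan(541/15) ≈ 88.41°
zero (s+50): 50 + j541 → |·| = √(50²+541²) = √295181 ≈ 543.31, ∠ = arctan(541/50) ≈ 84.72°
pole (s+3): 3 + j541 → |·| = √(3²+541²) = √292690 ≈ 541.01, ∠ = arctan(541/3) ≈ 89.68°
pole (s+5): 5 + j541 → |·| = √(5²+541²) = √292706 ≈ 541.02, ∠ = arctan(541/5) ≈ 89.47°
pole (s+998): 998 + j541 → |·| = √(998²+541²) = √1288685 ≈ 1135.2, ∠ = arctan(541/998) ≈ 28.46°
∠G = 173.13° − 207.61° = -34.48°

-34.5°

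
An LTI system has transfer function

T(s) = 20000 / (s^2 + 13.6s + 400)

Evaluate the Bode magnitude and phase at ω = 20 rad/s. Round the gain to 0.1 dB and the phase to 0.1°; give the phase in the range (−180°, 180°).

At s = jω = j20:
quadratic: (j20)² + 13.6·j20 + 400 = 0 + j272 → |·| ≈ 272, ∠ ≈ 90.00°
|T| = 20000 / 272 ≈ 73.529
Gain = 20 log₁₀(73.529) ≈ 37.33 dB
∠T = 0.00° − 90.00° = -90.00°

37.3 dB, -90.0°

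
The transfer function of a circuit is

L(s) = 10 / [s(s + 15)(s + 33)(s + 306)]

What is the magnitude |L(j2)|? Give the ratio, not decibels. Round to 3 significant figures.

3.27e-05

At s = jω = j2:
pole (s+15): 15 + j2 → |·| = √(15²+2²) = √229 ≈ 15.133, ∠ = arctan(2/15) ≈ 7.59°
pole (s+33): 33 + j2 → |·| = √(33²+2²) = √1093 ≈ 33.061, ∠ = arctan(2/33) ≈ 3.47°
pole (s+306): 306 + j2 → |·| = √(306²+2²) = √93640 ≈ 306.01, ∠ = arctan(2/306) ≈ 0.37°
pole at origin: |s| = 2, ∠ = 90.00° (in denominator)
|L| = 10 / 3.062e+05 ≈ 3.2658e-05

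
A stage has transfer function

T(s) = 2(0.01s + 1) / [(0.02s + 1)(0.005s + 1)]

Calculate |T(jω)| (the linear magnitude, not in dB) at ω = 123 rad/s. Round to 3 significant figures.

At ω = 123 rad/s:
zero (1 + j123·0.01) = 1 + j1.23 → |·| ≈ 1.5852, ∠ ≈ 50.89°
pole (1 + j123·0.02) = 1 + j2.46 → |·| ≈ 2.6555, ∠ ≈ 67.88°
pole (1 + j123·0.005) = 1 + j0.615 → |·| ≈ 1.174, ∠ ≈ 31.59°
|T| = 2 · 1.5852 / (2.6555 · 1.174) ≈ 1.017

1.02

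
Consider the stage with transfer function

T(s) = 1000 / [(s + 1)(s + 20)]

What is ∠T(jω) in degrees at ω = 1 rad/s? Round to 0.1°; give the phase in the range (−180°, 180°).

At s = jω = j1:
pole (s+1): 1 + j1 → |·| = √(1²+1²) = √2 ≈ 1.4142, ∠ = arctan(1/1) ≈ 45.00°
pole (s+20): 20 + j1 → |·| = √(20²+1²) = √401 ≈ 20.025, ∠ = arctan(1/20) ≈ 2.86°
∠T = 0.00° − 47.86° = -47.86°

-47.9°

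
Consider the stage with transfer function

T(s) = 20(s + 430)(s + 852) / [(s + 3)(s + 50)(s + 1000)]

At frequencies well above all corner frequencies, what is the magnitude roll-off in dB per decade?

-20 dB/decade

Each pole contributes −20 dB/decade at high frequency; each zero contributes +20 dB/decade.
Net: 2 zero(s) − 3 pole(s) → -20 dB/decade.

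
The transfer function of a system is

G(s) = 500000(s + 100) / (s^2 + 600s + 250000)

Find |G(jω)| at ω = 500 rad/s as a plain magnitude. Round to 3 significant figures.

At s = jω = j500:
zero (s+100): 100 + j500 → |·| = √(100²+500²) = √260000 ≈ 509.9, ∠ = arctan(500/100) ≈ 78.69°
quadratic: (j500)² + 600·j500 + 250000 = 0 + j300000 → |·| ≈ 3e+05, ∠ ≈ 90.00°
|G| = 500000 · 509.9 / 3e+05 ≈ 849.83

850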